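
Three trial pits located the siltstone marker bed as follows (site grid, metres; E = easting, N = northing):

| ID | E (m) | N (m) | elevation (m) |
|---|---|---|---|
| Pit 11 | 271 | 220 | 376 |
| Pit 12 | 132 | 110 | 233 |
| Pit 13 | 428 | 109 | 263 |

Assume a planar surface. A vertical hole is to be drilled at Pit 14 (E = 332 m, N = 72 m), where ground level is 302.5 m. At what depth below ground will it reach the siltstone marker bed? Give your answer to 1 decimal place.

Two edge vectors: Pit 11→Pit 12 = (-139, -110, -143), Pit 11→Pit 13 = (157, -111, -113).
Normal n = (Pit 11→Pit 12) × (Pit 11→Pit 13) = (-3443, -38158, 32699).
So ∂z/∂E = −n_x/n_z = 0.10529 and ∂z/∂N = −n_y/n_z = 1.16695.
Intercept c from Pit 11: 376 − 28.53 − 256.73 = 90.74.
At (332, 72): z_contact = 34.96 + 84.02 + 90.74 = 209.71 m.
Depth below ground = 302.5 − 209.71 = 92.8 m.

92.8 m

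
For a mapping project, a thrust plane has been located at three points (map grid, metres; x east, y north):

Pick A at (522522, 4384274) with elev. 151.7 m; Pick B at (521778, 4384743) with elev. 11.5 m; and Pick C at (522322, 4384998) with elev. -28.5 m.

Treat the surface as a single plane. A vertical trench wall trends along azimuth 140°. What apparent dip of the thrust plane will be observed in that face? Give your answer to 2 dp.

11.70°

Let the plane be z = a·x + b·y + c.
Pick B−Pick A: −744a + 469b = −140.2;  Pick C−Pick A: −200a + 724b = −180.2.
Solving gives a = 0.03819, b = −0.23834.
Unit vector along 140° is (sin 140°, cos 140°) = (0.6428, -0.7660).
Slope in that direction = a·(0.6428) + b·(-0.7660) = 0.20713.
Apparent dip = arctan|0.20713| = 11.70° (true dip is 13.6°, so apparent ≤ true as expected).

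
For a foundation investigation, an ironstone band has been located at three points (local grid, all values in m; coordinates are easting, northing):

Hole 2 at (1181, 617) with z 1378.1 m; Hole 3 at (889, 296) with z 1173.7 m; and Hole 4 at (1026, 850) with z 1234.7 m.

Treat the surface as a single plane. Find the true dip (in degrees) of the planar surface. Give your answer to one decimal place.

38.7°

Let the plane be z = a·easting + b·northing + c.
Hole 3−Hole 2: −292a − 321b = −204.4;  Hole 4−Hole 2: −155a + 233b = −143.4.
Solving gives a = 0.79511, b = −0.08652.
Gradient magnitude |∇z| = √(a² + b²) = √(0.63220 + 0.00749) = 0.79980.
True dip = arctan(0.79980) = 38.7°, dipping toward W (azimuth ≈ 276°).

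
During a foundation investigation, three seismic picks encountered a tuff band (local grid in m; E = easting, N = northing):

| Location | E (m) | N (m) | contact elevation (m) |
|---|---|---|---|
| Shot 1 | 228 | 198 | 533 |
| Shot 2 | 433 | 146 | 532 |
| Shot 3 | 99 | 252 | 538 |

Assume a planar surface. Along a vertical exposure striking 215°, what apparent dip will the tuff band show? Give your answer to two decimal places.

Let the plane be z = a·E + b·N + c.
Shot 2−Shot 1: 205a − 52b = −1;  Shot 3−Shot 1: −129a + 54b = 5.
Solving gives a = 0.04723, b = 0.20541.
Unit vector along 215° is (sin 215°, cos 215°) = (-0.5736, -0.8192).
Slope in that direction = a·(-0.5736) + b·(-0.8192) = −0.19535.
Apparent dip = arctan|0.19535| = 11.05° (true dip is 11.9°, so apparent ≤ true as expected).

11.05°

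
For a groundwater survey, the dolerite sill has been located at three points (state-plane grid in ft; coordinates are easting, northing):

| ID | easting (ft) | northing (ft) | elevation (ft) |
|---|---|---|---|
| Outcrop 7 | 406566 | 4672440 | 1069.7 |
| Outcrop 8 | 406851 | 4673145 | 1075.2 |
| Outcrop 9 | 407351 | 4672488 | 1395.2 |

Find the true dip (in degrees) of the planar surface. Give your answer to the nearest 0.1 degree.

Let the plane be z = a·easting + b·northing + c.
Outcrop 8−Outcrop 7: 285a + 705b = 5.5;  Outcrop 9−Outcrop 7: 785a + 48b = 325.5.
Solving gives a = 0.42467, b = −0.16387.
Gradient magnitude |∇z| = √(a² + b²) = √(0.18034 + 0.02685) = 0.45519.
True dip = arctan(0.45519) = 24.5°, dipping toward WNW (azimuth ≈ 291°).

24.5°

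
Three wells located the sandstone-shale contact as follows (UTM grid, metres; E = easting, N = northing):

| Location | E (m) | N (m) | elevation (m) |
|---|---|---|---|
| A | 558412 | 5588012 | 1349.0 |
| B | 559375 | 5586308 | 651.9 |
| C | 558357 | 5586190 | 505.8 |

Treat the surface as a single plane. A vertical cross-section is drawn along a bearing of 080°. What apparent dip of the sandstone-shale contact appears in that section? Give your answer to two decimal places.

Let the plane be z = a·E + b·N + c.
B−A: 963a − 1704b = −697.1;  C−A: −55a − 1822b = −843.2.
Solving gives a = 0.09019, b = 0.46007.
Unit vector along 080° is (sin 80°, cos 80°) = (0.9848, 0.1736).
Slope in that direction = a·(0.9848) + b·(0.1736) = 0.16871.
Apparent dip = arctan|0.16871| = 9.58° (true dip is 25.1°, so apparent ≤ true as expected).

9.58°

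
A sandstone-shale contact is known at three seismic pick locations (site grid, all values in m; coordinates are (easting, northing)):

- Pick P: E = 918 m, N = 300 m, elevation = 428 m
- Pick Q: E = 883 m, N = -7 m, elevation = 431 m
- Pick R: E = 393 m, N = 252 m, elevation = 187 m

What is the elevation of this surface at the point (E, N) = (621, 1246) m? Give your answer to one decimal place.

Let the plane be z = a·E + b·N + c.
Pick Q−Pick P: −35a − 307b = 3;  Pick R−Pick P: −525a − 48b = −241.
Solving gives a = 0.464786, b = −0.062761.
Then c = 428 − a·918 − b·300 = 20.15.
At (621, 1246): z = 288.6 − 78.2 + 20.15 = 230.6 m.

230.6 m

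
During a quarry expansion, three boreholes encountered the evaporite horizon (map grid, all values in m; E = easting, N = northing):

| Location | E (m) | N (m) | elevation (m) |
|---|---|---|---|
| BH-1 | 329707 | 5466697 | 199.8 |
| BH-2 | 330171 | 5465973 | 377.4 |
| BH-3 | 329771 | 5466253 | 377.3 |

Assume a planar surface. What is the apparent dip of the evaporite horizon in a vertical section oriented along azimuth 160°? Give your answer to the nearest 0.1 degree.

17.3°

Let the plane be z = a·E + b·N + c.
BH-2−BH-1: 464a − 724b = 177.6;  BH-3−BH-1: 64a − 444b = 177.5.
Solving gives a = −0.31097, b = −0.44460.
Unit vector along 160° is (sin 160°, cos 160°) = (0.3420, -0.9397).
Slope in that direction = a·(0.3420) + b·(-0.9397) = 0.31143.
Apparent dip = arctan|0.31143| = 17.3° (true dip is 28.5°, so apparent ≤ true as expected).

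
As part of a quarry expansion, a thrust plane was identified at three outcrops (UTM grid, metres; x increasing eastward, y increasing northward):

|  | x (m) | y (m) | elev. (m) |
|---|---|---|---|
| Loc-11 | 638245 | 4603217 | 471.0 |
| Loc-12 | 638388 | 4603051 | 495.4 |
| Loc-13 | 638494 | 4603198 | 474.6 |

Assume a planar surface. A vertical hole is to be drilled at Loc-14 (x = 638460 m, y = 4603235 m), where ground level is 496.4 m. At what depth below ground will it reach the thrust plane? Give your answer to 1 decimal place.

Two edge vectors: Loc-11→Loc-12 = (143, -166, 24.4), Loc-11→Loc-13 = (249, -19, 3.6).
Normal n = (Loc-11→Loc-12) × (Loc-11→Loc-13) = (-134, 5560.8, 38617).
So ∂z/∂x = −n_x/n_z = 0.003469974 and ∂z/∂y = −n_y/n_z = −0.143998757.
Intercept c from Loc-11: 471 − 2214.69 + 662857.53 = 661113.83.
At (638460, 4603235): z_contact = 2215.44 − 662860.12 + 661113.83 = 469.15 m.
Depth below ground = 496.4 − 469.15 = 27.2 m.

27.2 m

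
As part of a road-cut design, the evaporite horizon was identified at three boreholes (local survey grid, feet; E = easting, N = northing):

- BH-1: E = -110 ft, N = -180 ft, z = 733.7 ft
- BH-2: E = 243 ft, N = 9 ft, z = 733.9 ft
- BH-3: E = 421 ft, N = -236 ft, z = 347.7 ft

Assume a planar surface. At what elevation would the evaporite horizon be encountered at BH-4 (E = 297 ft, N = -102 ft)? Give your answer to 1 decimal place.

Let the plane be z = a·E + b·N + c.
BH-2−BH-1: 353a + 189b = 0.2;  BH-3−BH-1: 531a − 56b = −386.
Solving gives a = −0.60721, b = 1.13517.
Then c = 733.7 − a·-110 − b·-180 = 871.24.
At (297, -102): z = −180.3 − 115.8 + 871.24 = 575.1 ft.

575.1 ft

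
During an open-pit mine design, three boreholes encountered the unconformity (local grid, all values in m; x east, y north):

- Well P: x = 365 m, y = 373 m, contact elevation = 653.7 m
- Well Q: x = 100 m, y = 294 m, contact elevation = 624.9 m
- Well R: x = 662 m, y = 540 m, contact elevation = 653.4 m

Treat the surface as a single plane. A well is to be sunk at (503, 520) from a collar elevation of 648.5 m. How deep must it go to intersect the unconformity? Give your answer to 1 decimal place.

Two edge vectors: Well P→Well Q = (-265, -79, -28.8), Well P→Well R = (297, 167, -0.3).
Normal n = (Well P→Well Q) × (Well P→Well R) = (4833.3, -8633.1, -20792).
So ∂z/∂x = −n_x/n_z = 0.23246 and ∂z/∂y = −n_y/n_z = −0.41521.
Intercept c from Well P: 653.7 − 84.85 + 154.87 = 723.73.
At (503, 520): z_contact = 116.93 − 215.91 + 723.73 = 624.74 m.
Depth below ground = 648.5 − 624.74 = 23.8 m.

23.8 m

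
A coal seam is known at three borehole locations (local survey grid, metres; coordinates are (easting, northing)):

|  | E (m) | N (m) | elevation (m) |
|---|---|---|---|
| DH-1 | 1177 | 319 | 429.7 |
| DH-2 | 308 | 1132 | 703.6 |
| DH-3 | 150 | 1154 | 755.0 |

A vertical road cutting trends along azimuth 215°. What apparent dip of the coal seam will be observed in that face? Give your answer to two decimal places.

Let the plane be z = a·E + b·N + c.
DH-2−DH-1: −869a + 813b = 273.9;  DH-3−DH-1: −1027a + 835b = 325.3.
Solving gives a = −0.32709, b = −0.01272.
Unit vector along 215° is (sin 215°, cos 215°) = (-0.5736, -0.8192).
Slope in that direction = a·(-0.5736) + b·(-0.8192) = 0.19803.
Apparent dip = arctan|0.19803| = 11.20° (true dip is 18.1°, so apparent ≤ true as expected).

11.20°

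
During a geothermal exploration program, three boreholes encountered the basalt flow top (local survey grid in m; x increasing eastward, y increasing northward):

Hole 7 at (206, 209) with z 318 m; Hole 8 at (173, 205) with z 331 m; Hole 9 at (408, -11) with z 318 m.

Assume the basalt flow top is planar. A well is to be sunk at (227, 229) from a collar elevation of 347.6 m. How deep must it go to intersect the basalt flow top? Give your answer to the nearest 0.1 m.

Two edge vectors: Hole 7→Hole 8 = (-33, -4, 13), Hole 7→Hole 9 = (202, -220, 0).
Normal n = (Hole 7→Hole 8) × (Hole 7→Hole 9) = (2860, 2626, 8068).
So ∂z/∂x = −n_x/n_z = −0.35449 and ∂z/∂y = −n_y/n_z = −0.32548.
Intercept c from Hole 7: 318 + 73.02 + 68.03 = 459.05.
At (227, 229): z_contact = −80.47 − 74.54 + 459.05 = 304.05 m.
Depth below ground = 347.6 − 304.05 = 43.6 m.

43.6 m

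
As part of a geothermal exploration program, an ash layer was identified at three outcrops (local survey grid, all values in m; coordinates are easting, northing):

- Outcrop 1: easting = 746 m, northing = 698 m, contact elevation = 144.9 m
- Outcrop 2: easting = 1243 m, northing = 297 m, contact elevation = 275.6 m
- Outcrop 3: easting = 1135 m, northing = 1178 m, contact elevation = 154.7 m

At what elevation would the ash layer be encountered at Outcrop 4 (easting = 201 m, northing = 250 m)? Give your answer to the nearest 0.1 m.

Two edge vectors: Outcrop 1→Outcrop 2 = (497, -401, 130.7), Outcrop 1→Outcrop 3 = (389, 480, 9.8).
Normal n = (Outcrop 1→Outcrop 2) × (Outcrop 1→Outcrop 3) = (-66665.8, 45971.7, 394549).
So ∂z/∂easting = −n_x/n_z = 0.168967 and ∂z/∂northing = −n_y/n_z = −0.116517.
Intercept c from Outcrop 1: 144.9 − 126.05 + 81.33 = 100.18.
At (201, 250): z = 34.0 − 29.1 + 100.18 = 105.0 m.

105.0 m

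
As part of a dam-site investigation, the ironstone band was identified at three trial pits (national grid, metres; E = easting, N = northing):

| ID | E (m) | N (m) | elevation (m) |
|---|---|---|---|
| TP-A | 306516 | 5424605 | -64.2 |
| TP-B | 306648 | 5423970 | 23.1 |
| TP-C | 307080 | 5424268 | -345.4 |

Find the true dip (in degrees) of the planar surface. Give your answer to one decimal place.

35.7°

Let the plane be z = a·E + b·N + c.
TP-B−TP-A: 132a − 635b = 87.3;  TP-C−TP-A: 564a − 337b = −281.2.
Solving gives a = −0.66309, b = −0.27532.
Gradient magnitude |∇z| = √(a² + b²) = √(0.43969 + 0.07580) = 0.71798.
True dip = arctan(0.71798) = 35.7°, dipping toward ENE (azimuth ≈ 067°).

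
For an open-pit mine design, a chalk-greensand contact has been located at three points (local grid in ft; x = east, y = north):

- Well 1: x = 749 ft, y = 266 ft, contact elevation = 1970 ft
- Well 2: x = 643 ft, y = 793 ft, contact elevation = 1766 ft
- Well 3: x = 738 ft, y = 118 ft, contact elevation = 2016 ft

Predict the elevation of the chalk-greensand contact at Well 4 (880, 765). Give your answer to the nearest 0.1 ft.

1840.9 ft

Let the plane be z = a·x + b·y + c.
Well 2−Well 1: −106a + 527b = −204;  Well 3−Well 1: −11a − 148b = 46.
Solving gives a = 0.27694, b = −0.33139.
Then c = 1970 − a·749 − b·266 = 1850.72.
At (880, 765): z = 243.7 − 253.5 + 1850.72 = 1840.9 ft.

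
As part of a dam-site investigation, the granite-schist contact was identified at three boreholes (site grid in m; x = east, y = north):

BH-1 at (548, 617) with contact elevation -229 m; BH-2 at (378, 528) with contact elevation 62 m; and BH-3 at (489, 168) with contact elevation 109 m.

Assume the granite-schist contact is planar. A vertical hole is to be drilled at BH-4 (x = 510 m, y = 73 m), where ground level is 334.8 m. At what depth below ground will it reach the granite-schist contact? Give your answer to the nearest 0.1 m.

Two edge vectors: BH-1→BH-2 = (-170, -89, 291), BH-1→BH-3 = (-59, -449, 338).
Normal n = (BH-1→BH-2) × (BH-1→BH-3) = (100577, 40291, 71079).
So ∂z/∂x = −n_x/n_z = −1.41500 and ∂z/∂y = −n_y/n_z = −0.56685.
Intercept c from BH-1: -229 + 775.42 + 349.75 = 896.17.
At (510, 73): z_contact = −721.65 − 41.38 + 896.17 = 133.14 m.
Depth below ground = 334.8 − 133.14 = 201.7 m.

201.7 m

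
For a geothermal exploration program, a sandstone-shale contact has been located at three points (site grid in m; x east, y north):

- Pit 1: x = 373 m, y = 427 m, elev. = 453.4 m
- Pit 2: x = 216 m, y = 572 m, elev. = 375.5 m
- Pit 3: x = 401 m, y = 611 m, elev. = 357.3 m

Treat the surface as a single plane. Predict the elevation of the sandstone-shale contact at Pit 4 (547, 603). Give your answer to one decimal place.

363.3 m

Two edge vectors: Pit 1→Pit 2 = (-157, 145, -77.9), Pit 1→Pit 3 = (28, 184, -96.1).
Normal n = (Pit 1→Pit 2) × (Pit 1→Pit 3) = (399.1, -17268.9, -32948).
So ∂z/∂x = −n_x/n_z = 0.01211 and ∂z/∂y = −n_y/n_z = −0.52413.
Intercept c from Pit 1: 453.4 − 4.52 + 223.80 = 672.68.
At (547, 603): z = 6.6 − 316.0 + 672.68 = 363.3 m.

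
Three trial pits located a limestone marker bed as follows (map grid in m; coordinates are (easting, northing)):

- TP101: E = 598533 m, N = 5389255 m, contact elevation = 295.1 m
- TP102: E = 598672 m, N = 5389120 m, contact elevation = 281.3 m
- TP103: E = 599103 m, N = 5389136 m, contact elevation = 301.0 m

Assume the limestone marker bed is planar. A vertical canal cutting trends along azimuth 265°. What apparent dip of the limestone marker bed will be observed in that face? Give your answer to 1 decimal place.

3.0°

Let the plane be z = a·E + b·N + c.
TP102−TP101: 139a − 135b = −13.8;  TP103−TP101: 570a − 119b = 5.9.
Solving gives a = 0.04037, b = 0.14379.
Unit vector along 265° is (sin 265°, cos 265°) = (-0.9962, -0.0872).
Slope in that direction = a·(-0.9962) + b·(-0.0872) = −0.05275.
Apparent dip = arctan|0.05275| = 3.0° (true dip is 8.5°, so apparent ≤ true as expected).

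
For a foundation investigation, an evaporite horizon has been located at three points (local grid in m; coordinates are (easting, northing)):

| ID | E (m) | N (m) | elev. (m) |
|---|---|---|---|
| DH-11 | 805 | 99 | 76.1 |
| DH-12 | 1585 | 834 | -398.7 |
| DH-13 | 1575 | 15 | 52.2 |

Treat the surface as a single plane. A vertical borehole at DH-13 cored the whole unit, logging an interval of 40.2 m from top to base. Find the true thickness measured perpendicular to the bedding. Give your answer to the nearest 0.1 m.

35.1 m

Two edge vectors: DH-11→DH-12 = (780, 735, -474.8), DH-11→DH-13 = (770, -84, -23.9).
Normal n = (DH-11→DH-12) × (DH-11→DH-13) = (-57449.7, -346954, -631470).
So ∂z/∂E = −n_x/n_z = −0.09098 and ∂z/∂N = −n_y/n_z = −0.54944.
|∇z| = √(a²+b²) = 0.55692, so dip δ = arctan(0.55692) = 29.11°.
True thickness = vertical thickness × cos δ = 40.2 × cos 29.11° = 35.1 m.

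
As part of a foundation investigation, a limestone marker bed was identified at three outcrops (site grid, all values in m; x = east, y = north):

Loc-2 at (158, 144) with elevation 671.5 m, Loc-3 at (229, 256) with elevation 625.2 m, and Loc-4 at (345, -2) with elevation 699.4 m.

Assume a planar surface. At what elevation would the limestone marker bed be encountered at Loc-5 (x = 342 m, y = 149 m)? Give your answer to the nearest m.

648 m

Let the plane be z = a·x + b·y + c.
Loc-3−Loc-2: 71a + 112b = −46.3;  Loc-4−Loc-2: 187a − 146b = 27.9.
Solving gives a = −0.11610, b = −0.33980.
Then c = 671.5 − a·158 − b·144 = 738.77.
At (342, 149): z = −39.7 − 50.6 + 738.77 = 648.4 m.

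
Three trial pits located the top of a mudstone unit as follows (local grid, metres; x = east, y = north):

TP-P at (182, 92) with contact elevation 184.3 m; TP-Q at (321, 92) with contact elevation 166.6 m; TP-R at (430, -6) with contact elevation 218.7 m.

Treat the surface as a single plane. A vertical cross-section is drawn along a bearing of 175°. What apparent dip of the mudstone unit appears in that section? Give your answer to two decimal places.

Two edge vectors: TP-P→TP-Q = (139, 0, -17.7), TP-P→TP-R = (248, -98, 34.4).
Normal n = (TP-P→TP-Q) × (TP-P→TP-R) = (-1734.6, -9171.2, -13622).
So ∂z/∂x = −n_x/n_z = −0.12734 and ∂z/∂y = −n_y/n_z = −0.67326.
Unit vector along 175° is (sin 175°, cos 175°) = (0.0872, -0.9962).
Slope in that direction = a·(0.0872) + b·(-0.9962) = 0.65960.
Apparent dip = arctan|0.65960| = 33.41° (true dip is 34.4°, so apparent ≤ true as expected).

33.41°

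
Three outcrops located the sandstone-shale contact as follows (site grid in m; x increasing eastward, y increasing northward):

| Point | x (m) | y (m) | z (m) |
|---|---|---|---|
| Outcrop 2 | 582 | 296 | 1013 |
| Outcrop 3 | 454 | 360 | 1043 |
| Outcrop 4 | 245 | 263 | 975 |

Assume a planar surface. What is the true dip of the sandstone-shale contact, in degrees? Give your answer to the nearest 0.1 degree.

30.3°

Two edge vectors: Outcrop 2→Outcrop 3 = (-128, 64, 30), Outcrop 2→Outcrop 4 = (-337, -33, -38).
Normal n = (Outcrop 2→Outcrop 3) × (Outcrop 2→Outcrop 4) = (-1442, -14974, 25792).
So ∂z/∂x = −n_x/n_z = 0.05591 and ∂z/∂y = −n_y/n_z = 0.58057.
Gradient magnitude |∇z| = √(a² + b²) = √(0.00313 + 0.33706) = 0.58325.
True dip = arctan(0.58325) = 30.3°, dipping toward S (azimuth ≈ 186°).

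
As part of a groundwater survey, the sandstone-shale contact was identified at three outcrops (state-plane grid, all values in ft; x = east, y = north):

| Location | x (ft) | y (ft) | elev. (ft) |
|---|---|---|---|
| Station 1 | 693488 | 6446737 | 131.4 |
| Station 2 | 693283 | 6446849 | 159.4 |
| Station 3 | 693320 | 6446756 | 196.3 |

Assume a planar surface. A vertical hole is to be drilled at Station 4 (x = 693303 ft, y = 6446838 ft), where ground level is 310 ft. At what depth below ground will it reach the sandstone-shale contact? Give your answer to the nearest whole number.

153 ft

Let the plane be z = a·x + b·y + c.
Station 2−Station 1: −205a + 112b = 28;  Station 3−Station 1: −168a + 19b = 64.9.
Solving gives a = −0.45149789, b = −0.57640239.
Then c = 131.4 − a·693488 − b·6446737 = 4029154.36.
At (693303, 6446838): z_contact = −313024.8 − 3715972.8 + 4029154.36 = 156.7 ft.
Depth below ground = 310 − 156.7 = 153 ft.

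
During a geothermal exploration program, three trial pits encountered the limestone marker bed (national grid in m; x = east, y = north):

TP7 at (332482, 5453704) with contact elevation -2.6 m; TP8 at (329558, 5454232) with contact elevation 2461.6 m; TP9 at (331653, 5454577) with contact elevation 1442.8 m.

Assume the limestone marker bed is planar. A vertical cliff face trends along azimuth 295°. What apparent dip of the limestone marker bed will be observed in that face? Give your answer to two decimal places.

45.88°

Two edge vectors: TP7→TP8 = (-2924, 528, 2464.2), TP7→TP9 = (-829, 873, 1445.4).
Normal n = (TP7→TP8) × (TP7→TP9) = (-1388075.4, 2183527.8, -2114940).
So ∂z/∂x = −n_x/n_z = −0.65632 and ∂z/∂y = −n_y/n_z = 1.03243.
Unit vector along 295° is (sin 295°, cos 295°) = (-0.9063, 0.4226).
Slope in that direction = a·(-0.9063) + b·(0.4226) = 1.03115.
Apparent dip = arctan|1.03115| = 45.88° (true dip is 50.7°, so apparent ≤ true as expected).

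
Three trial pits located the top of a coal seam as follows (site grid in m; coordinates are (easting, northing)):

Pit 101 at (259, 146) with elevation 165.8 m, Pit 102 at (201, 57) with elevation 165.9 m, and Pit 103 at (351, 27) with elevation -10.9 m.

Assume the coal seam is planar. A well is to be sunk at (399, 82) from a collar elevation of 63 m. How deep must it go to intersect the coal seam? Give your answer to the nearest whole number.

Let the plane be z = a·E + b·N + c.
Pit 102−Pit 101: −58a − 89b = 0.1;  Pit 103−Pit 101: 92a − 119b = −176.7.
Solving gives a = −1.04296, b = 0.67856.
Then c = 165.8 − a·259 − b·146 = 336.86.
At (399, 82): z_contact = −416.1 + 55.6 + 336.86 = -23.6 m.
Depth below ground = 63 − (-23.6) = 87 m.

87 m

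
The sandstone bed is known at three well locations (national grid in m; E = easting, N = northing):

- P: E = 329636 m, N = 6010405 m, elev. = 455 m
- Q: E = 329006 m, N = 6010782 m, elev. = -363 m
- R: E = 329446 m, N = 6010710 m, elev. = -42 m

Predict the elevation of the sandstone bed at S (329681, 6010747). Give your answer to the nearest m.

31 m

Two edge vectors: P→Q = (-630, 377, -818), P→R = (-190, 305, -497).
Normal n = (P→Q) × (P→R) = (62121, -157690, -120520).
So ∂z/∂E = −n_x/n_z = 0.51544142 and ∂z/∂N = −n_y/n_z = −1.30841354.
Intercept c from P: 455 − 169908.05 + 7864095.29 = 7694642.24.
At (329681, 6010747): z = 169931.2 − 7864542.8 + 7694642.24 = 30.7 m.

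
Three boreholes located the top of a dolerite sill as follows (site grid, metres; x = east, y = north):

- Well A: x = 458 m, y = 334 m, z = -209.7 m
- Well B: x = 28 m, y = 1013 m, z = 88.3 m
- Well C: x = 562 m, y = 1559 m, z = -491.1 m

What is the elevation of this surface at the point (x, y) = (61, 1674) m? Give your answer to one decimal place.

-42.0 m

Two edge vectors: Well A→Well B = (-430, 679, 298), Well A→Well C = (104, 1225, -281.4).
Normal n = (Well A→Well B) × (Well A→Well C) = (-556120.6, -90010, -597366).
So ∂z/∂x = −n_x/n_z = −0.930955 and ∂z/∂y = −n_y/n_z = −0.150678.
Intercept c from Well A: -209.7 + 426.38 + 50.33 = 267.00.
At (61, 1674): z = −56.8 − 252.2 + 267.00 = -42.0 m.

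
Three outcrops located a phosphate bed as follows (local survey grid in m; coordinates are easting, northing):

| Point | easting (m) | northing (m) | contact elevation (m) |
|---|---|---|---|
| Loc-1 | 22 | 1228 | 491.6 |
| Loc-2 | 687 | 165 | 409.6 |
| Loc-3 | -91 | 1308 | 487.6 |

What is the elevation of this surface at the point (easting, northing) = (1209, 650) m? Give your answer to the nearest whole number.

Two edge vectors: Loc-1→Loc-2 = (665, -1063, -82), Loc-1→Loc-3 = (-113, 80, -4).
Normal n = (Loc-1→Loc-2) × (Loc-1→Loc-3) = (10812, 11926, -66919).
So ∂z/∂easting = −n_x/n_z = 0.16157 and ∂z/∂northing = −n_y/n_z = 0.17822.
Intercept c from Loc-1: 491.6 − 3.55 − 218.85 = 269.20.
At (1209, 650): z = 195.3 + 115.8 + 269.20 = 580.4 m.

580 m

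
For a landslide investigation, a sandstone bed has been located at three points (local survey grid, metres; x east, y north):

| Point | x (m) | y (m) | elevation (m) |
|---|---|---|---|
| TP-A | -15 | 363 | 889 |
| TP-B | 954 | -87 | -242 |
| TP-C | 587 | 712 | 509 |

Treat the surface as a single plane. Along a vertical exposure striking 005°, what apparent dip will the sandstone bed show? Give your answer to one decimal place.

23.3°

Two edge vectors: TP-A→TP-B = (969, -450, -1131), TP-A→TP-C = (602, 349, -380).
Normal n = (TP-A→TP-B) × (TP-A→TP-C) = (565719, -312642, 609081).
So ∂z/∂x = −n_x/n_z = −0.92881 and ∂z/∂y = −n_y/n_z = 0.51330.
Unit vector along 005° is (sin 5°, cos 5°) = (0.0872, 0.9962).
Slope in that direction = a·(0.0872) + b·(0.9962) = 0.43040.
Apparent dip = arctan|0.43040| = 23.3° (true dip is 46.7°, so apparent ≤ true as expected).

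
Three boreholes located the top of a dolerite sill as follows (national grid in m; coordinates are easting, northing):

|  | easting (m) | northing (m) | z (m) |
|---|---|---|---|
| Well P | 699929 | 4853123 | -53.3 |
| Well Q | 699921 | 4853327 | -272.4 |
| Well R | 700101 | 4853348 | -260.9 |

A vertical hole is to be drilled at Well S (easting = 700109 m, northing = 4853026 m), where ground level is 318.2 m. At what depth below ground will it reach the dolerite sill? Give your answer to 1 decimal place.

234.1 m

Let the plane be z = a·easting + b·northing + c.
Well Q−Well P: −8a + 204b = −219.1;  Well R−Well P: 172a + 225b = −207.6.
Solving gives a = 0.188329538, b = −1.066634136.
Then c = -53.3 − a·699929 − b·4853123 = 5044636.05.
At (700109, 4853026): z_contact = 131851.20 − 5176403.19 + 5044636.05 = 84.06 m.
Depth below ground = 318.2 − 84.06 = 234.1 m.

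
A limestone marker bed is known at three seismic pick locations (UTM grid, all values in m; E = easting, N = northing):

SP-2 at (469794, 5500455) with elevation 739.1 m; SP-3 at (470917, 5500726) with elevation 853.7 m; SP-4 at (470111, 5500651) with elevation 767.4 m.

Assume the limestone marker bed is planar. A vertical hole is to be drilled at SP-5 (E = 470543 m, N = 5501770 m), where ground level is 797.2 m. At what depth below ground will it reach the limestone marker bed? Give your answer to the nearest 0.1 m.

Let the plane be z = a·E + b·N + c.
SP-3−SP-2: 1123a + 271b = 114.6;  SP-4−SP-2: 317a + 196b = 28.3.
Solving gives a = 0.110224961, b = −0.033884248.
Then c = 739.1 − a·469794 − b·5500455 = 135334.86.
At (470543, 5501770): z_contact = 51865.58 − 186423.34 + 135334.86 = 777.10 m.
Depth below ground = 797.2 − 777.10 = 20.1 m.

20.1 m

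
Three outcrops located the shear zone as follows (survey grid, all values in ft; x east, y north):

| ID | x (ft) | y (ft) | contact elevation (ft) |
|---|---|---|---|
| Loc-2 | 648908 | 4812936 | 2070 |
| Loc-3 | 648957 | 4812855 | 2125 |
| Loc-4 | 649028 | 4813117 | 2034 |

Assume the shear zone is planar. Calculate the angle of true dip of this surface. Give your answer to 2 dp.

Two edge vectors: Loc-2→Loc-3 = (49, -81, 55), Loc-2→Loc-4 = (120, 181, -36).
Normal n = (Loc-2→Loc-3) × (Loc-2→Loc-4) = (-7039, 8364, 18589).
So ∂z/∂x = −n_x/n_z = 0.37866 and ∂z/∂y = −n_y/n_z = −0.44994.
Gradient magnitude |∇z| = √(a² + b²) = √(0.14339 + 0.20245) = 0.58808.
True dip = arctan(0.58808) = 30.46°, dipping toward NW (azimuth ≈ 320°).

30.46°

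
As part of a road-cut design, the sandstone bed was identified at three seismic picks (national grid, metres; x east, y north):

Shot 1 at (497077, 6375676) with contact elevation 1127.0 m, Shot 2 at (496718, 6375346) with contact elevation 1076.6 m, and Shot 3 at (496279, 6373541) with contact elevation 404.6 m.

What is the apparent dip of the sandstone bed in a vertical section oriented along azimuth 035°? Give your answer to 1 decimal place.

Let the plane be z = a·x + b·y + c.
Shot 2−Shot 1: −359a − 330b = −50.4;  Shot 3−Shot 1: −798a − 2135b = −722.4.
Solving gives a = −0.25995, b = 0.43552.
Unit vector along 035° is (sin 35°, cos 35°) = (0.5736, 0.8192).
Slope in that direction = a·(0.5736) + b·(0.8192) = 0.20766.
Apparent dip = arctan|0.20766| = 11.7° (true dip is 26.9°, so apparent ≤ true as expected).

11.7°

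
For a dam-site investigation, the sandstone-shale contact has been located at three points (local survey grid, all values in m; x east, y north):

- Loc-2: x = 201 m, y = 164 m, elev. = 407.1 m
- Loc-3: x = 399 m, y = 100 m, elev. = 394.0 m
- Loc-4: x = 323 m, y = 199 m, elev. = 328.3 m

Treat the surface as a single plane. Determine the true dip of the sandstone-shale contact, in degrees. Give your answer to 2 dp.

Two edge vectors: Loc-2→Loc-3 = (198, -64, -13.1), Loc-2→Loc-4 = (122, 35, -78.8).
Normal n = (Loc-2→Loc-3) × (Loc-2→Loc-4) = (5501.7, 14004.2, 14738).
So ∂z/∂x = −n_x/n_z = −0.37330 and ∂z/∂y = −n_y/n_z = −0.95021.
Gradient magnitude |∇z| = √(a² + b²) = √(0.13935 + 0.90290) = 1.02091.
True dip = arctan(1.02091) = 45.59°, dipping toward NNE (azimuth ≈ 021°).

45.59°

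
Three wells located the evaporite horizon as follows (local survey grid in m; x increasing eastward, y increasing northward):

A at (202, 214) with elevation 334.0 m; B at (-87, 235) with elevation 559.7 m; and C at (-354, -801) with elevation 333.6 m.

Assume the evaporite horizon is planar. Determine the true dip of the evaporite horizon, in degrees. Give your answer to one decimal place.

40.6°

Let the plane be z = a·x + b·y + c.
B−A: −289a + 21b = 225.7;  C−A: −556a − 1015b = −0.4.
Solving gives a = −0.75105, b = 0.41180.
Gradient magnitude |∇z| = √(a² + b²) = √(0.56407 + 0.16958) = 0.85653.
True dip = arctan(0.85653) = 40.6°, dipping toward ESE (azimuth ≈ 119°).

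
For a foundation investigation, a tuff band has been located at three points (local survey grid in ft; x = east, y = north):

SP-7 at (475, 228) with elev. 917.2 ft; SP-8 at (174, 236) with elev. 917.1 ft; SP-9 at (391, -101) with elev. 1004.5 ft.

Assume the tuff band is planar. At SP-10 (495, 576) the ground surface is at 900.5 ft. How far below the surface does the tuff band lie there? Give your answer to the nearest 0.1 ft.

75.2 ft

Two edge vectors: SP-7→SP-8 = (-301, 8, -0.1), SP-7→SP-9 = (-84, -329, 87.3).
Normal n = (SP-7→SP-8) × (SP-7→SP-9) = (665.5, 26285.7, 99701).
So ∂z/∂x = −n_x/n_z = −0.00667 and ∂z/∂y = −n_y/n_z = −0.26365.
Intercept c from SP-7: 917.2 + 3.17 + 60.11 = 980.48.
At (495, 576): z_contact = −3.30 − 151.86 + 980.48 = 825.32 ft.
Depth below ground = 900.5 − 825.32 = 75.2 ft.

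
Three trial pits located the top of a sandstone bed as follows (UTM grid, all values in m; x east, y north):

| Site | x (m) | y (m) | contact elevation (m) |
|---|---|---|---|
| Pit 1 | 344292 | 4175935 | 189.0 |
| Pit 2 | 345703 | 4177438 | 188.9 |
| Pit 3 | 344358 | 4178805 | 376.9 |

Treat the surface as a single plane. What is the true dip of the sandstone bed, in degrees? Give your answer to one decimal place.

Two edge vectors: Pit 1→Pit 2 = (1411, 1503, -0.1), Pit 1→Pit 3 = (66, 2870, 187.9).
Normal n = (Pit 1→Pit 2) × (Pit 1→Pit 3) = (282700.7, -265133.5, 3950372).
So ∂z/∂x = −n_x/n_z = −0.07156 and ∂z/∂y = −n_y/n_z = 0.06712.
Gradient magnitude |∇z| = √(a² + b²) = √(0.00512 + 0.00450) = 0.09811.
True dip = arctan(0.09811) = 5.6°, dipping toward SE (azimuth ≈ 133°).

5.6°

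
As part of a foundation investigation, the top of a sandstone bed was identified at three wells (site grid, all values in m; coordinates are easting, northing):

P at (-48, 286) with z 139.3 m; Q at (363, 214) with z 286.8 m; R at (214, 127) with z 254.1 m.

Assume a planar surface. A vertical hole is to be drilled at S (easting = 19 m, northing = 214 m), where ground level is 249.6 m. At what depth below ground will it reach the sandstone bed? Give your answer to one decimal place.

75.2 m

Let the plane be z = a·easting + b·northing + c.
Q−P: 411a − 72b = 147.5;  R−P: 262a − 159b = 114.8.
Solving gives a = 0.32671, b = −0.18367.
Then c = 139.3 − a·-48 − b·286 = 207.51.
At (19, 214): z_contact = 6.21 − 39.30 + 207.51 = 174.41 m.
Depth below ground = 249.6 − 174.41 = 75.2 m.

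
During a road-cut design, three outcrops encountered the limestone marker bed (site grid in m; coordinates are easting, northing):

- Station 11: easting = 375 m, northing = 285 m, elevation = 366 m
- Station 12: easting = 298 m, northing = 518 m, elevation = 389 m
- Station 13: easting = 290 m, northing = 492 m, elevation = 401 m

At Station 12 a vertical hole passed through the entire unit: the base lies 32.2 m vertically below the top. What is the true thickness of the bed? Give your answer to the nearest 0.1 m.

Two edge vectors: Station 11→Station 12 = (-77, 233, 23), Station 11→Station 13 = (-85, 207, 35).
Normal n = (Station 11→Station 12) × (Station 11→Station 13) = (3394, 740, 3866).
So ∂z/∂easting = −n_x/n_z = −0.87791 and ∂z/∂northing = −n_y/n_z = −0.19141.
|∇z| = √(a²+b²) = 0.89853, so dip δ = arctan(0.89853) = 41.94°.
True thickness = vertical thickness × cos δ = 32.2 × cos 41.94° = 24.0 m.

24.0 m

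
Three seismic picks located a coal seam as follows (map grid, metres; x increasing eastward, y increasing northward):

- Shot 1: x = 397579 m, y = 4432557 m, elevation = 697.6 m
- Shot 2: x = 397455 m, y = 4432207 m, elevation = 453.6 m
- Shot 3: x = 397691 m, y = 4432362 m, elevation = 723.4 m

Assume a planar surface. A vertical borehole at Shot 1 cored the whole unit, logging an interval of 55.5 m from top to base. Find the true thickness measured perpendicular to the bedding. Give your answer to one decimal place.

Let the plane be z = a·x + b·y + c.
Shot 2−Shot 1: −124a − 350b = −244;  Shot 3−Shot 1: 112a − 195b = 25.8.
Solving gives a = 0.89318, b = 0.38070.
|∇z| = √(a²+b²) = 0.97093, so dip δ = arctan(0.97093) = 44.16°.
True thickness = vertical thickness × cos δ = 55.5 × cos 44.16° = 39.8 m.

39.8 m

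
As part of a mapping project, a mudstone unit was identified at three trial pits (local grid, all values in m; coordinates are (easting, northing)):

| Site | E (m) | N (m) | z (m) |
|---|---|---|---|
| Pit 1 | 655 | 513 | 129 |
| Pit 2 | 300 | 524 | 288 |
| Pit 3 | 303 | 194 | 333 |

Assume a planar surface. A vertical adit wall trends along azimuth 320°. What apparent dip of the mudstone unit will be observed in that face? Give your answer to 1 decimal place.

Let the plane be z = a·E + b·N + c.
Pit 2−Pit 1: −355a + 11b = 159;  Pit 3−Pit 1: −352a − 319b = 204.
Solving gives a = −0.45224, b = −0.14047.
Unit vector along 320° is (sin 320°, cos 320°) = (-0.6428, 0.7660).
Slope in that direction = a·(-0.6428) + b·(0.7660) = 0.18308.
Apparent dip = arctan|0.18308| = 10.4° (true dip is 25.3°, so apparent ≤ true as expected).

10.4°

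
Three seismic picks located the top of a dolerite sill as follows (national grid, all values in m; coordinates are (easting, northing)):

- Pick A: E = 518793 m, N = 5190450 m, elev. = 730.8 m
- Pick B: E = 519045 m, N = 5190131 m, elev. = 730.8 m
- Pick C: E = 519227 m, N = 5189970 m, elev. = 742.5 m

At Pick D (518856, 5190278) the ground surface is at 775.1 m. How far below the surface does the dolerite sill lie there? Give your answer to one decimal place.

59.9 m

Two edge vectors: Pick A→Pick B = (252, -319, 0), Pick A→Pick C = (434, -480, 11.7).
Normal n = (Pick A→Pick B) × (Pick A→Pick C) = (-3732.3, -2948.4, 17486).
So ∂z/∂E = −n_x/n_z = 0.213445042 and ∂z/∂N = −n_y/n_z = 0.168614892.
Intercept c from Pick A: 730.8 − 110733.79 − 875187.17 = −985190.16.
At (518856, 5190278): z_contact = 110747.24 + 875158.16 − 985190.16 = 715.25 m.
Depth below ground = 775.1 − 715.25 = 59.9 m.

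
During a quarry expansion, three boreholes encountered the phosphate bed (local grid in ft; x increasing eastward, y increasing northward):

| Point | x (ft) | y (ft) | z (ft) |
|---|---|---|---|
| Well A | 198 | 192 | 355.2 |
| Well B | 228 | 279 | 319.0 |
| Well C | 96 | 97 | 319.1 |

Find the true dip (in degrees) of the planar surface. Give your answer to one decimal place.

Let the plane be z = a·x + b·y + c.
Well B−Well A: 30a + 87b = −36.2;  Well C−Well A: −102a − 95b = −36.1.
Solving gives a = 1.09225, b = −0.79273.
Gradient magnitude |∇z| = √(a² + b²) = √(1.19300 + 0.62842) = 1.34960.
True dip = arctan(1.34960) = 53.5°, dipping toward NW (azimuth ≈ 306°).

53.5°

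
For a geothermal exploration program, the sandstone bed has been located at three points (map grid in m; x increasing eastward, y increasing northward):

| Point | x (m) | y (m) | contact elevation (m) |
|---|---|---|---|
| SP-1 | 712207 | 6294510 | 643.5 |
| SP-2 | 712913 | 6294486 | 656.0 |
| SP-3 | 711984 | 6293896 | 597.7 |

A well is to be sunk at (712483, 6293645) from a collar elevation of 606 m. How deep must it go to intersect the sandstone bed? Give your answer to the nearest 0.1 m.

Let the plane be z = a·x + b·y + c.
SP-2−SP-1: 706a − 24b = 12.5;  SP-3−SP-1: −223a − 614b = −45.8.
Solving gives a = 0.019994258, b = 0.067331076.
Then c = 643.5 − a·712207 − b·6294510 = −437412.68.
At (712483, 6293645): z_contact = 14245.57 + 423757.89 − 437412.68 = 590.78 m.
Depth below ground = 606 − 590.78 = 15.2 m.

15.2 m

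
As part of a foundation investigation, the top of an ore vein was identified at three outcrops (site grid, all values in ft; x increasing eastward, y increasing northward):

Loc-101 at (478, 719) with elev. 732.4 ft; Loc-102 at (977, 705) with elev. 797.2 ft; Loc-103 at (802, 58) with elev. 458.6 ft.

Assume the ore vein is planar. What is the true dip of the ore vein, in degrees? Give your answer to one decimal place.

26.8°

Let the plane be z = a·x + b·y + c.
Loc-102−Loc-101: 499a − 14b = 64.8;  Loc-103−Loc-101: 324a − 661b = −273.8.
Solving gives a = 0.14345, b = 0.48454.
Gradient magnitude |∇z| = √(a² + b²) = √(0.02058 + 0.23478) = 0.50533.
True dip = arctan(0.50533) = 26.8°, dipping toward SSW (azimuth ≈ 196°).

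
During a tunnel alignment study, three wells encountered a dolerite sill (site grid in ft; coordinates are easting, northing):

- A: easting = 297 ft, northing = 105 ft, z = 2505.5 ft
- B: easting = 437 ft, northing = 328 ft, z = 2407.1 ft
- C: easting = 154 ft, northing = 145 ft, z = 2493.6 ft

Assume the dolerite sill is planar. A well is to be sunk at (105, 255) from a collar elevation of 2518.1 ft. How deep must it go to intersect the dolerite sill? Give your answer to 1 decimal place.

69.0 ft

Two edge vectors: A→B = (140, 223, -98.4), A→C = (-143, 40, -11.9).
Normal n = (A→B) × (A→C) = (1282.3, 15737.2, 37489).
So ∂z/∂easting = −n_x/n_z = −0.03420 and ∂z/∂northing = −n_y/n_z = −0.41978.
Intercept c from A: 2505.5 + 10.16 + 44.08 = 2559.74.
At (105, 255): z_contact = −3.59 − 107.04 + 2559.74 = 2449.10 ft.
Depth below ground = 2518.1 − 2449.10 = 69.0 ft.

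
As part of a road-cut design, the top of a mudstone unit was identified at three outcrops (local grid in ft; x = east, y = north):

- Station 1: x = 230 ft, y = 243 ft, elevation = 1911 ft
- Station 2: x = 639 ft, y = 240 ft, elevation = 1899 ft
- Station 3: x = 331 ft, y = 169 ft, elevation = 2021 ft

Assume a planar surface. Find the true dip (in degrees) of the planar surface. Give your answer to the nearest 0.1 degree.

Two edge vectors: Station 1→Station 2 = (409, -3, -12), Station 1→Station 3 = (101, -74, 110).
Normal n = (Station 1→Station 2) × (Station 1→Station 3) = (-1218, -46202, -29963).
So ∂z/∂x = −n_x/n_z = −0.04065 and ∂z/∂y = −n_y/n_z = −1.54197.
Gradient magnitude |∇z| = √(a² + b²) = √(0.00165 + 2.37767) = 1.54250.
True dip = arctan(1.54250) = 57.0°, dipping toward N (azimuth ≈ 002°).

57.0°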